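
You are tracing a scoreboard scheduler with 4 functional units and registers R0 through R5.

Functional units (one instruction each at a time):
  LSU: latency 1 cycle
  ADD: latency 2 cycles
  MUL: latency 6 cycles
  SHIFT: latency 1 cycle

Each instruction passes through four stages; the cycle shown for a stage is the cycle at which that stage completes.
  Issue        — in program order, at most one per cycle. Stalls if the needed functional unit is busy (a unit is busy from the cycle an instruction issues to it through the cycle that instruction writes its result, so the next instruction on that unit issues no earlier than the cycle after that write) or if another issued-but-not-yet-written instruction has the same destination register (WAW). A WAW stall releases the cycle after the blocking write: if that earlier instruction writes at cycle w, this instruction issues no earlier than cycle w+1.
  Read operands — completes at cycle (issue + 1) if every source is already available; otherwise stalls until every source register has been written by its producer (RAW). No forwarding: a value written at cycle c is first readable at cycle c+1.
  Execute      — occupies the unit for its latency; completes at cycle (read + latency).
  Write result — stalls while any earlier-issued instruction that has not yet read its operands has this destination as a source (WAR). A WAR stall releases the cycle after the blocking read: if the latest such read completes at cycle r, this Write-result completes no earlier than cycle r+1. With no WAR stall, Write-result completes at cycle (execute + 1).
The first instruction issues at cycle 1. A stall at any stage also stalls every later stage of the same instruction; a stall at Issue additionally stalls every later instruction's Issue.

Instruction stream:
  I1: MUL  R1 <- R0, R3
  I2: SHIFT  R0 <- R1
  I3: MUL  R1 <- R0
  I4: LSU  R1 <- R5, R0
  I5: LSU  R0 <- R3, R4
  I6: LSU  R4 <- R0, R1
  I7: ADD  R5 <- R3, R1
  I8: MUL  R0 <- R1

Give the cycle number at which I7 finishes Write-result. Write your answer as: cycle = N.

cycle = 34

I1: IS=1 RO=2 EX=8 WR=9
I2: IS=2 RO=10 EX=11 WR=12  [RAW R1: wait I1 write@9]
I3: IS=10 RO=13 EX=19 WR=20  [struct: MUL busy until I1 writes@9; RAW R0: wait I2 write@12]
I4: IS=21 RO=22 EX=23 WR=24  [WAW R1: wait I3 write@20]
I5: IS=25 RO=26 EX=27 WR=28  [struct: LSU busy until I4 writes@24]
I6: IS=29 RO=30 EX=31 WR=32  [struct: LSU busy until I5 writes@28]
I7: IS=30 RO=31 EX=33 WR=34
I8: IS=31 RO=32 EX=38 WR=39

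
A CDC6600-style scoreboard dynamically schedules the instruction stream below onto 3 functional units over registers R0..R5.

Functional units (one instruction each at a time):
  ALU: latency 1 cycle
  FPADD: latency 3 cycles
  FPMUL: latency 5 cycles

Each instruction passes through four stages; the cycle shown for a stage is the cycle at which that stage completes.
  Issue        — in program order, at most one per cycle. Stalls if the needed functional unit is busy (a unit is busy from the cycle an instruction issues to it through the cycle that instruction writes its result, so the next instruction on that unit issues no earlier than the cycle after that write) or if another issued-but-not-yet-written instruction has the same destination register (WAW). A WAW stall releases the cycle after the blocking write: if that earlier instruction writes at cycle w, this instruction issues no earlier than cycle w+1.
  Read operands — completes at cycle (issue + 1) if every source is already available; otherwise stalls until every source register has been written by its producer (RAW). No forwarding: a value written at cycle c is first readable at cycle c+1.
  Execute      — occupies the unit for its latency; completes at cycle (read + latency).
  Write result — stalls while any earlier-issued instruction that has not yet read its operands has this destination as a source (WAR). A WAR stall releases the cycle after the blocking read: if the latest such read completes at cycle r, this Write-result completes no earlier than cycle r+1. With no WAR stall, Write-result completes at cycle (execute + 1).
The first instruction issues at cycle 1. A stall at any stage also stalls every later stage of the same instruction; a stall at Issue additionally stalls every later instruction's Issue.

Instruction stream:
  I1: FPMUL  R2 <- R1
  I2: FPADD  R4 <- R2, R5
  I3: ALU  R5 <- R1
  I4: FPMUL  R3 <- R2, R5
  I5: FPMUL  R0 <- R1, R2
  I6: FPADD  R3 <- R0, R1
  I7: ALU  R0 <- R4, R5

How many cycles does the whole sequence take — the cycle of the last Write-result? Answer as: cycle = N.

1) issue 1, read 2, done 7, write 8
2) issue 2, read 9, done 12, write 13  <RAW R2: wait I1 write@8>
3) issue 3, read 4, done 5, write 10  <WAR R5: wait I2 read@9>
4) issue 9, read 11, done 16, write 17  <struct: FPMUL busy until I1 writes@8 / RAW R5: wait I3 write@10>
5) issue 18, read 19, done 24, write 25  <struct: FPMUL busy until I4 writes@17>
6) issue 19, read 26, done 29, write 30  <RAW R0: wait I5 write@25>
7) issue 26, read 27, done 28, write 29  <WAW R0: wait I5 write@25>

cycle = 30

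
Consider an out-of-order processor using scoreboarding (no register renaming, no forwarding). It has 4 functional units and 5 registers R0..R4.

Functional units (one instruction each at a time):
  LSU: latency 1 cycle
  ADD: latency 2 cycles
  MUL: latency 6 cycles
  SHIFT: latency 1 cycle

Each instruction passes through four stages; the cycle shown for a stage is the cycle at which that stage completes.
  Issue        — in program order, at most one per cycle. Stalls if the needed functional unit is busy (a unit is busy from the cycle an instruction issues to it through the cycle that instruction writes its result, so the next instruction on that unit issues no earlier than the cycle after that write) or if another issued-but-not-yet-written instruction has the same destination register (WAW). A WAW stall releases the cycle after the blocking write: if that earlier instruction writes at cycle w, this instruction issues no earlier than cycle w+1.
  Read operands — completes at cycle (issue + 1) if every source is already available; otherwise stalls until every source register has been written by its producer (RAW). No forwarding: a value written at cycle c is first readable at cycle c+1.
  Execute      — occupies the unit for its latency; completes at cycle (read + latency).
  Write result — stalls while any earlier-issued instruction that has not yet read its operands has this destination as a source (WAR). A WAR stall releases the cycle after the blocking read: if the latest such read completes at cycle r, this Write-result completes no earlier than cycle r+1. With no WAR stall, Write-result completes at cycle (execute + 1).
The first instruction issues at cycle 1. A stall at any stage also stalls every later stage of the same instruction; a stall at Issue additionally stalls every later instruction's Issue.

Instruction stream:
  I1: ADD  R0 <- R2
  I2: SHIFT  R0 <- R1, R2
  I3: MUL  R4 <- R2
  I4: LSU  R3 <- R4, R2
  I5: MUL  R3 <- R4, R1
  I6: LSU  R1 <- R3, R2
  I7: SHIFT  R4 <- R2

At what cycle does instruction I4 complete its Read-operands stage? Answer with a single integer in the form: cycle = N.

cycle = 16

1) issue 1, read 2, done 4, write 5
2) issue 6, read 7, done 8, write 9  <WAW R0: wait I1 write@5>
3) issue 7, read 8, done 14, write 15
4) issue 8, read 16, done 17, write 18  <RAW R4: wait I3 write@15>
5) issue 19, read 20, done 26, write 27  <WAW R3: wait I4 write@18>
6) issue 20, read 28, done 29, write 30  <RAW R3: wait I5 write@27>
7) issue 21, read 22, done 23, write 24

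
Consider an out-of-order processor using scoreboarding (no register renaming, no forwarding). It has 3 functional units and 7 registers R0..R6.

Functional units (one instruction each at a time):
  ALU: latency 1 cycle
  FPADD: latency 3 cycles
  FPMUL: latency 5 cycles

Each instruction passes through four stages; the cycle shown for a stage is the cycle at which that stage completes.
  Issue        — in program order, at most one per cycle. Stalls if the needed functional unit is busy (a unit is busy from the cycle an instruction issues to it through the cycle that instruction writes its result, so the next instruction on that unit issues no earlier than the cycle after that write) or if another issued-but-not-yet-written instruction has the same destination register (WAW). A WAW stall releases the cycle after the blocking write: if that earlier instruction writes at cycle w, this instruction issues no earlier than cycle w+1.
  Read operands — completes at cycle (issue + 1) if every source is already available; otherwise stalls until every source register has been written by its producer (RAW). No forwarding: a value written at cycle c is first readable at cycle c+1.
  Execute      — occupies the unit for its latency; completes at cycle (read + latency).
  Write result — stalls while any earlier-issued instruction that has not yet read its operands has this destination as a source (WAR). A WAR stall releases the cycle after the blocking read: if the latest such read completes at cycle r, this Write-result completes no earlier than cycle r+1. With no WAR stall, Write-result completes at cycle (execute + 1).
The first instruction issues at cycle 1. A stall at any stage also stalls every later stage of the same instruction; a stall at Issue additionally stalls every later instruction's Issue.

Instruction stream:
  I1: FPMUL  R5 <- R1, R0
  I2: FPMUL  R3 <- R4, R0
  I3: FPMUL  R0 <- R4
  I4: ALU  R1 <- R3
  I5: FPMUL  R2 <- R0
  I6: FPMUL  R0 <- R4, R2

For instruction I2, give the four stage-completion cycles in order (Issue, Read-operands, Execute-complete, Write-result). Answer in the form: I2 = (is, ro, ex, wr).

I2 = (9, 10, 15, 16)

I1: IS=1 RO=2 EX=7 WR=8
I2: IS=9 RO=10 EX=15 WR=16  [struct: FPMUL busy until I1 writes@8]
I3: IS=17 RO=18 EX=23 WR=24  [struct: FPMUL busy until I2 writes@16]
I4: IS=18 RO=19 EX=20 WR=21
I5: IS=25 RO=26 EX=31 WR=32  [struct: FPMUL busy until I3 writes@24]
I6: IS=33 RO=34 EX=39 WR=40  [struct: FPMUL busy until I5 writes@32]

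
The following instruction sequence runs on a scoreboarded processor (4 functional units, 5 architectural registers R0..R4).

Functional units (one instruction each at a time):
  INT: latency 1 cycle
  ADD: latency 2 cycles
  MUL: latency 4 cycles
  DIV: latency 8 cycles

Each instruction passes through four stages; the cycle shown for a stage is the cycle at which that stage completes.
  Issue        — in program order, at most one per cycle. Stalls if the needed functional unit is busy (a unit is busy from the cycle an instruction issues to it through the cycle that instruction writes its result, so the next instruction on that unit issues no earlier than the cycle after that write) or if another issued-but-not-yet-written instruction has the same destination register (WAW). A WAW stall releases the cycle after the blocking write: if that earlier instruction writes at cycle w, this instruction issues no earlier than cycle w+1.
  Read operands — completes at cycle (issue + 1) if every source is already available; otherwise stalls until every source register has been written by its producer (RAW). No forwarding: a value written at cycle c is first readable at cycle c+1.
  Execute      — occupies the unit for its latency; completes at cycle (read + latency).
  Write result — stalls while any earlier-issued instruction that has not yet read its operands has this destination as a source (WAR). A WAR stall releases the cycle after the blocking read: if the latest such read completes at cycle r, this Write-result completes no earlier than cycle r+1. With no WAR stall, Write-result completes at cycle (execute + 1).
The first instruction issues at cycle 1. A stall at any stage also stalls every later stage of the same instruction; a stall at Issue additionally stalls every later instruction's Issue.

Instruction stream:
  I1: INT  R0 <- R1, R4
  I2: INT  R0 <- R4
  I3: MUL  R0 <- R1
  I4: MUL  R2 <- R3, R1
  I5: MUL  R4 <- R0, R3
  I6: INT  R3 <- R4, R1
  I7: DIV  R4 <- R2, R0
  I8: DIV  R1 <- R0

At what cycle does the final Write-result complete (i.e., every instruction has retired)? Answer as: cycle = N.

[1] issue I1 (INT)
[2] I1 read-ops
[3] I1 finished on INT
[4] I1→R0
[5] issue I2 (INT)
[6] I2 read-ops
[7] I2 finished on INT
[8] I2→R0
[9] issue I3 (MUL)
[10] I3 read-ops
[14] I3 finished on MUL
[15] I3→R0
[16] issue I4 (MUL)
[17] I4 read-ops
[21] I4 finished on MUL
[22] I4→R2
[23] issue I5 (MUL)
[24] I5 read-ops; issue I6 (INT)
[28] I5 finished on MUL
[29] I5→R4
[30] I6 read-ops; issue I7 (DIV)
[31] I6 finished on INT; I7 read-ops
[32] I6→R3
[39] I7 finished on DIV
[40] I7→R4
[41] issue I8 (DIV)
[42] I8 read-ops
[50] I8 finished on DIV
[51] I8→R1

cycle = 51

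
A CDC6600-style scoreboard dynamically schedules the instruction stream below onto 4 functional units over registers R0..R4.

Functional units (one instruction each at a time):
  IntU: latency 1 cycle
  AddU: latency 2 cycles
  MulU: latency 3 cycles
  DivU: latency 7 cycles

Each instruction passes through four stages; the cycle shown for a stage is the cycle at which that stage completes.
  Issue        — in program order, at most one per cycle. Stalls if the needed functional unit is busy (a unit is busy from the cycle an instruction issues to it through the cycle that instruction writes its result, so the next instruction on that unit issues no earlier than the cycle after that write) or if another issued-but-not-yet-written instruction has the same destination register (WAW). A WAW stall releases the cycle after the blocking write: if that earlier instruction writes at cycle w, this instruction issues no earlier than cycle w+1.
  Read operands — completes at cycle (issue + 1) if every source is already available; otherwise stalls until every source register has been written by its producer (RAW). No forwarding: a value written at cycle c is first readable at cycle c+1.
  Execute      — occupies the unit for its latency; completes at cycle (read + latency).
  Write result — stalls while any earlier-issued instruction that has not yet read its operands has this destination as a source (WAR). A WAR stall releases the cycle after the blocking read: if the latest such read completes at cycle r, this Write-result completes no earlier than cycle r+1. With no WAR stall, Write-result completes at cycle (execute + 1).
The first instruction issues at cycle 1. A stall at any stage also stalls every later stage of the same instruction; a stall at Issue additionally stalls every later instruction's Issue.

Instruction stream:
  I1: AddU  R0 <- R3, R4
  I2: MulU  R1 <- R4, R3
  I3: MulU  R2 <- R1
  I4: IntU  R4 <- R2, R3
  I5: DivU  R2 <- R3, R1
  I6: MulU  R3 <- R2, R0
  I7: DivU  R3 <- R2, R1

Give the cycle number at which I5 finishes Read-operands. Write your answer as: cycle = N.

cycle = 15

cycle 1: I1→AddU
cycle 2: I1 RO | I2→MulU
cycle 3: I2 RO
cycle 4: I1 EX
cycle 5: I1 WR R0
cycle 6: I2 EX
cycle 7: I2 WR R1
cycle 8: I3→MulU
cycle 9: I3 RO | I4→IntU
cycle 12: I3 EX
cycle 13: I3 WR R2
cycle 14: I4 RO | I5→DivU
cycle 15: I4 EX | I5 RO | I6→MulU
cycle 16: I4 WR R4
cycle 22: I5 EX
cycle 23: I5 WR R2
cycle 24: I6 RO
cycle 27: I6 EX
cycle 28: I6 WR R3
cycle 29: I7→DivU
cycle 30: I7 RO
cycle 37: I7 EX
cycle 38: I7 WR R3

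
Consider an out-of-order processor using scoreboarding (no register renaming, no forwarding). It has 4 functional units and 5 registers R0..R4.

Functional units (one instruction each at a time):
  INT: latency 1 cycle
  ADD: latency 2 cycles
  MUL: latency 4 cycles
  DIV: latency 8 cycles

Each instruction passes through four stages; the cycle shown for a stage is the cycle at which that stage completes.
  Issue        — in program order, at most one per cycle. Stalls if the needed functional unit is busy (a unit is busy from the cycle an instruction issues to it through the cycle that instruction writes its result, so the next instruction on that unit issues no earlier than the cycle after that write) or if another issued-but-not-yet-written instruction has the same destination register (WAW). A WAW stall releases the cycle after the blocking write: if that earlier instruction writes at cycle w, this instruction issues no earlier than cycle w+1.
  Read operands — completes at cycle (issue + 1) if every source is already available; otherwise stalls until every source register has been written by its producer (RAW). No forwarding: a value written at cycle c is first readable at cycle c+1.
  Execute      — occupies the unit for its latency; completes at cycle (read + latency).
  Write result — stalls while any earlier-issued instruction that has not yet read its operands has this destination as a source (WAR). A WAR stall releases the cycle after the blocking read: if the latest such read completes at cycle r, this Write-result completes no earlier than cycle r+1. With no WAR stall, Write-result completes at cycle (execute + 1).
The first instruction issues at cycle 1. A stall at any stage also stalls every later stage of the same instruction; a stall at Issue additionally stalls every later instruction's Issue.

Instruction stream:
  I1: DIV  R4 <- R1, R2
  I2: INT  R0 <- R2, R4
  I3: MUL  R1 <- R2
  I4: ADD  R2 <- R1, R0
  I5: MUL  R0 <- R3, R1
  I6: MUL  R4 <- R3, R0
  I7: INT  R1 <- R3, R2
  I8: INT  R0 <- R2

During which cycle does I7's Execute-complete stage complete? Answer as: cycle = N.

cycle = 25

c1: I1 dispatched to DIV
c2: I1 operands ready; I2 dispatched to INT
c3: I3 dispatched to MUL
c4: I3 operands ready; I4 dispatched to ADD
c8: I3 complete
c9: R1←I3
c10: I1 complete
c11: R4←I1
c12: I2 operands ready
c13: I2 complete
c14: R0←I2
c15: I4 operands ready; I5 dispatched to MUL
c16: I5 operands ready
c17: I4 complete
c18: R2←I4
c20: I5 complete
c21: R0←I5
c22: I6 dispatched to MUL
c23: I6 operands ready; I7 dispatched to INT
c24: I7 operands ready
c25: I7 complete
c26: R1←I7
c27: I6 complete; I8 dispatched to INT
c28: R4←I6; I8 operands ready
c29: I8 complete
c30: R0←I8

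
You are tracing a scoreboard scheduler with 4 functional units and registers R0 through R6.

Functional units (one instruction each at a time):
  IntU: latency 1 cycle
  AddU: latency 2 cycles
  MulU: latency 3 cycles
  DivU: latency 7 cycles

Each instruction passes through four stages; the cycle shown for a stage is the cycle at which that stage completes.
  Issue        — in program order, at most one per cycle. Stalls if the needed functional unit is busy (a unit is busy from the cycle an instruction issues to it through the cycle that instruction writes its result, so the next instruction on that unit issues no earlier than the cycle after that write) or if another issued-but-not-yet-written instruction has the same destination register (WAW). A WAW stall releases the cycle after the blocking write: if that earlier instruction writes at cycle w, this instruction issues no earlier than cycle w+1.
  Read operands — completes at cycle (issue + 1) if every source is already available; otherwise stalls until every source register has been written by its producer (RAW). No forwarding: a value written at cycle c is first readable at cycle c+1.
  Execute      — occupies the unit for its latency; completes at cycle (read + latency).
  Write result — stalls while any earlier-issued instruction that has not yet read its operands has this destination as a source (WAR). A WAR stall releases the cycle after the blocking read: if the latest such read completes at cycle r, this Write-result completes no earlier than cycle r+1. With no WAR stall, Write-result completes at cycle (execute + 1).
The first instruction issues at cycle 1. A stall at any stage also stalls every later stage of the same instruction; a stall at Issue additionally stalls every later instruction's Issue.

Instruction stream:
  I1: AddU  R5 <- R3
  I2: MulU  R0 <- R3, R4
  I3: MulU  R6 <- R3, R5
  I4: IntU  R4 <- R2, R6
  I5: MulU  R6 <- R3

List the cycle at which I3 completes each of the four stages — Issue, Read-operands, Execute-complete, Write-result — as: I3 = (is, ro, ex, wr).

1) issue 1, read 2, done 4, write 5
2) issue 2, read 3, done 6, write 7
3) issue 8, read 9, done 12, write 13  <struct: MulU busy until I2 writes@7>
4) issue 9, read 14, done 15, write 16  <RAW R6: wait I3 write@13>
5) issue 14, read 15, done 18, write 19  <struct: MulU busy until I3 writes@13>

I3 = (8, 9, 12, 13)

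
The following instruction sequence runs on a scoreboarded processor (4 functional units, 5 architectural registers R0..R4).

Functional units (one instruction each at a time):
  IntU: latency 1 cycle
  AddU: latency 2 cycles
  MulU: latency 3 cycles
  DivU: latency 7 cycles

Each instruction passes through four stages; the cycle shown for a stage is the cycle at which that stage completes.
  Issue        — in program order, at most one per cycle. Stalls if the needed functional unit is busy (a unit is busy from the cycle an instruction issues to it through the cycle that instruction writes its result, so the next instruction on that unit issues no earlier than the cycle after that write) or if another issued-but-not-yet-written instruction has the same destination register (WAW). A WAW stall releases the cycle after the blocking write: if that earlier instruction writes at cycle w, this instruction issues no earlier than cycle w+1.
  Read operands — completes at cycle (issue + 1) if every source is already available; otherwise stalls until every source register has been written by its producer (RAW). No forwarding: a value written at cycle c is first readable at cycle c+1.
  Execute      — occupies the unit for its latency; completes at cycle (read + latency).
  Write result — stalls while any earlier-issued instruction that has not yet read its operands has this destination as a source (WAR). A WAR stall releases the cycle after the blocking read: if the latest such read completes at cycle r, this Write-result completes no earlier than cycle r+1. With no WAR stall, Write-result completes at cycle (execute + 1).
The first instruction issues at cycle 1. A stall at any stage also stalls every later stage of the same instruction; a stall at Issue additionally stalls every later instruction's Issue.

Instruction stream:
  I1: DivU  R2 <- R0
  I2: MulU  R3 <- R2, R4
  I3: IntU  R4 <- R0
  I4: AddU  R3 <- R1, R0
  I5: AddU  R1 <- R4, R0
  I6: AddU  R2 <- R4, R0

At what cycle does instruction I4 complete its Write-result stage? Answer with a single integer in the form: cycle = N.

I1  is:1  ro:2  ex:9  wr:10
I2  is:2  ro:11  ex:14  wr:15  — RAW R2: wait I1 write@10
I3  is:3  ro:4  ex:5  wr:12  — WAR R4: wait I2 read@11
I4  is:16  ro:17  ex:19  wr:20  — WAW R3: wait I2 write@15
I5  is:21  ro:22  ex:24  wr:25  — struct: AddU busy until I4 writes@20
I6  is:26  ro:27  ex:29  wr:30  — struct: AddU busy until I5 writes@25

cycle = 20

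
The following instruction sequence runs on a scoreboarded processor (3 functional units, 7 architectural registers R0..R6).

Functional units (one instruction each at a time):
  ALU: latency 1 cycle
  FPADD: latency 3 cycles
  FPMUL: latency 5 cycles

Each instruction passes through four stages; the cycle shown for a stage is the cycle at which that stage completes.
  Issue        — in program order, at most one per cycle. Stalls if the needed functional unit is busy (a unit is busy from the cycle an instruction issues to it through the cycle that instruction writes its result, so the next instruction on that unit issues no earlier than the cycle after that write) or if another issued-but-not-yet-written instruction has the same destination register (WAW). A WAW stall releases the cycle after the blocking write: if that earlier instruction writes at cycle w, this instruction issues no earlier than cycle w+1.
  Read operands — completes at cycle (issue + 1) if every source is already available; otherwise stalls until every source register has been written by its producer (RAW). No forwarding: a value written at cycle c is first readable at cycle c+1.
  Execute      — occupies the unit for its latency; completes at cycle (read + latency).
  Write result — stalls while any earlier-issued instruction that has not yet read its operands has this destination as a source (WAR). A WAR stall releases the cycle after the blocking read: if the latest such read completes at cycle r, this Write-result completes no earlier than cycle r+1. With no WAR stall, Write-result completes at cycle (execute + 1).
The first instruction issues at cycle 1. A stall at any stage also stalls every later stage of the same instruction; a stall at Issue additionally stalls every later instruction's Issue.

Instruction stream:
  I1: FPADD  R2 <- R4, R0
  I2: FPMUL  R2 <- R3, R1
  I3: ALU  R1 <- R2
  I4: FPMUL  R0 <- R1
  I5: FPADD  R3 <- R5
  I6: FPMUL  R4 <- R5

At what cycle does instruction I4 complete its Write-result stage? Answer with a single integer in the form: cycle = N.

cycle = 24

  I1 | 1 | 2 | 5 | 6
  I2 | 7 | 8 | 13 | 14   WAW R2: wait I1 write@6
  I3 | 8 | 15 | 16 | 17   RAW R2: wait I2 write@14
  I4 | 15 | 18 | 23 | 24   struct: FPMUL busy until I2 writes@14 · RAW R1: wait I3 write@17
  I5 | 16 | 17 | 20 | 21
  I6 | 25 | 26 | 31 | 32   struct: FPMUL busy until I4 writes@24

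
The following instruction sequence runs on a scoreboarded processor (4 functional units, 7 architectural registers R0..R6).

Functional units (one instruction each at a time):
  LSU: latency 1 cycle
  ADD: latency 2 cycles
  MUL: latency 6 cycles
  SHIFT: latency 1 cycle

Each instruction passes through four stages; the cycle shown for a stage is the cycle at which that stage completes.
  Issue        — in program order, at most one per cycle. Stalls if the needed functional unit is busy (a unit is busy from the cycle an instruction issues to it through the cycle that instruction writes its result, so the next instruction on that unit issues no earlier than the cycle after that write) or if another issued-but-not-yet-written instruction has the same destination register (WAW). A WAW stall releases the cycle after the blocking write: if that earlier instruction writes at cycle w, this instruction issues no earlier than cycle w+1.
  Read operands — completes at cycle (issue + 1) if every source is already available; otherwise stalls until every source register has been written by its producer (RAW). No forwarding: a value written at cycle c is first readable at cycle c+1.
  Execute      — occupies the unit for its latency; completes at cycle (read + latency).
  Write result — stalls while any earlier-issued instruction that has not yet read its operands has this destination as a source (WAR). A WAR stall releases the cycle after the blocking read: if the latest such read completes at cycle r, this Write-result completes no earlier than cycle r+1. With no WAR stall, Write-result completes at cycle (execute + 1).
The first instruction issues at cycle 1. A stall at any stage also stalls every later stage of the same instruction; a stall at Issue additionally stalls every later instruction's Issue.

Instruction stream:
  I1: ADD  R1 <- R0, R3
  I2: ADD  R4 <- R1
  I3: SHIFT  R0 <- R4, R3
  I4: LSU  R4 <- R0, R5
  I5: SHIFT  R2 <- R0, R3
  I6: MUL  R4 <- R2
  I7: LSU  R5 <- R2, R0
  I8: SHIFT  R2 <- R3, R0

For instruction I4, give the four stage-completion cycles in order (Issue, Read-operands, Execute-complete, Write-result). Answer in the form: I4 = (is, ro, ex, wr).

c1: I1→ADD
c2: I1 RO
c4: I1 EX
c5: I1 WR R1
c6: I2→ADD
c7: I2 RO | I3→SHIFT
c9: I2 EX
c10: I2 WR R4
c11: I3 RO | I4→LSU
c12: I3 EX
c13: I3 WR R0
c14: I4 RO | I5→SHIFT
c15: I4 EX | I5 RO
c16: I4 WR R4 | I5 EX
c17: I5 WR R2 | I6→MUL
c18: I6 RO | I7→LSU
c19: I7 RO | I8→SHIFT
c20: I7 EX | I8 RO
c21: I7 WR R5 | I8 EX
c22: I8 WR R2
c24: I6 EX
c25: I6 WR R4

I4 = (11, 14, 15, 16)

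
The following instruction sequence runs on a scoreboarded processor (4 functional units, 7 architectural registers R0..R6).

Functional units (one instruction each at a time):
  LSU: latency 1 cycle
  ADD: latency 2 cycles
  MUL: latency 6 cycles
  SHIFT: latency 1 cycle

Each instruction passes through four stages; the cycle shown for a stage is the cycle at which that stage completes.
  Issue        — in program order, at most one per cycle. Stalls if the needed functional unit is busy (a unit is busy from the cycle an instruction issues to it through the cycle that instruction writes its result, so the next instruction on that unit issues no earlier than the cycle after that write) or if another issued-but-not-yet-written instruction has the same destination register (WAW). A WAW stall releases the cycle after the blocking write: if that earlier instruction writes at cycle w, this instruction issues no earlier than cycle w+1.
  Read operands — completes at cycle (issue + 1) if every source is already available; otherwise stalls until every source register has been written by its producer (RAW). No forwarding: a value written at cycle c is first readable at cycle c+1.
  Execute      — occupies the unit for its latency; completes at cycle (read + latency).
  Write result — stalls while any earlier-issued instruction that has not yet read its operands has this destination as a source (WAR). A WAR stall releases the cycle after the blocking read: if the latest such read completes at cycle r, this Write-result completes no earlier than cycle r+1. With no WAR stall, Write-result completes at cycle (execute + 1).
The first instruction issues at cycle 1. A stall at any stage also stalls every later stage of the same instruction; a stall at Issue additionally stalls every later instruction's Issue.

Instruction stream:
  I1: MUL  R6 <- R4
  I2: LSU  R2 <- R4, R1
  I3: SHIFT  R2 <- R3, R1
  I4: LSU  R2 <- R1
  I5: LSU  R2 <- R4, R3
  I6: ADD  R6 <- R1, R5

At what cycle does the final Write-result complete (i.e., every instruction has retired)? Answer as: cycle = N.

cycle = 19

I1 -> (1, 2, 8, 9)
I2 -> (2, 3, 4, 5)
I3 -> (6, 7, 8, 9)  // WAW R2: wait I2 write@5
I4 -> (10, 11, 12, 13)  // WAW R2: wait I3 write@9
I5 -> (14, 15, 16, 17)  // struct: LSU busy until I4 writes@13
I6 -> (15, 16, 18, 19)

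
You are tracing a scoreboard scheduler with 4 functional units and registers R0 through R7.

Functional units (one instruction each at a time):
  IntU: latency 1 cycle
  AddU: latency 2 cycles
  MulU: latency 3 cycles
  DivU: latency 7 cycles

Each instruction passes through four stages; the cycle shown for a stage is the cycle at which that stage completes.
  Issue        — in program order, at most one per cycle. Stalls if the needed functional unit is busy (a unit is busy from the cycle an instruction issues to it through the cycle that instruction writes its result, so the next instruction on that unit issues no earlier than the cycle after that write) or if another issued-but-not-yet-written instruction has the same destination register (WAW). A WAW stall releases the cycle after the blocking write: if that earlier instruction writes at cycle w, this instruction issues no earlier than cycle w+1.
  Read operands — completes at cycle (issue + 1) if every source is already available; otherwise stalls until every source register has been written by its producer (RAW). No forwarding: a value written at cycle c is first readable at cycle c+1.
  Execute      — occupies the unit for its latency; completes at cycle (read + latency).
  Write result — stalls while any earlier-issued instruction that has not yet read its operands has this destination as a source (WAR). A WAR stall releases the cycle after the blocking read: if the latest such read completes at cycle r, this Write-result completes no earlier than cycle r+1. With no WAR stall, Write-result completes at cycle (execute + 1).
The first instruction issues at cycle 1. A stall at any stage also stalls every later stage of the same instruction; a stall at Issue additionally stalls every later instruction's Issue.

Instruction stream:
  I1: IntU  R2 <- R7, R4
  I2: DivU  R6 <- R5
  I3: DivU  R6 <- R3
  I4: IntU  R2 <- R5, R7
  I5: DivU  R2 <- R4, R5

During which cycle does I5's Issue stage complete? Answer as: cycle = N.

cycle = 22

[I1] 1/2/3/4
[I2] 2/3/10/11
[I3] 12/13/20/21  (struct: DivU busy until I2 writes@11)
[I4] 13/14/15/16
[I5] 22/23/30/31  (struct: DivU busy until I3 writes@21)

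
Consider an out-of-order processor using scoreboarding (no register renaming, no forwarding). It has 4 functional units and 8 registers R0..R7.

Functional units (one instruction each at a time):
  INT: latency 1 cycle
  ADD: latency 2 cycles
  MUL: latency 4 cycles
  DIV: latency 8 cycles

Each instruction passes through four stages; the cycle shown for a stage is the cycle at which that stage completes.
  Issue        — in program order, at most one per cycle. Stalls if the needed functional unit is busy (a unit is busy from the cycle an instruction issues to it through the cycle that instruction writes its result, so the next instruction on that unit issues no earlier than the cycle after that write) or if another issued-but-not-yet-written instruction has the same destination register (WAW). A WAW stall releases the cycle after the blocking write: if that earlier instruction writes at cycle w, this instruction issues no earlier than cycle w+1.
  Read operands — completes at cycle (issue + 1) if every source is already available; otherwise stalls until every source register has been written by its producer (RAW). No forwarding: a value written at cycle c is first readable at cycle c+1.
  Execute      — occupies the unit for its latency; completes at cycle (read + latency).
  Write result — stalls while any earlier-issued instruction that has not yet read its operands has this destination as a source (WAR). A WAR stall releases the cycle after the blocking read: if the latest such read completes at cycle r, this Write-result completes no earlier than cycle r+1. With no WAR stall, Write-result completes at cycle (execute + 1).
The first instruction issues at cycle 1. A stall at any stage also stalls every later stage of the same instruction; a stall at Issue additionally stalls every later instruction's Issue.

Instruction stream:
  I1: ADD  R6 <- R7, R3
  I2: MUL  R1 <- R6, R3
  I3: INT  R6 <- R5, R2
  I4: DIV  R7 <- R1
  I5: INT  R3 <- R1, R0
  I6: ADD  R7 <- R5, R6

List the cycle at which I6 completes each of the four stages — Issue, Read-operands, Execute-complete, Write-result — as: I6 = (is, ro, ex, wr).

I6 = (22, 23, 25, 26)

[I1] 1/2/4/5
[I2] 2/6/10/11  (RAW R6: wait I1 write@5)
[I3] 6/7/8/9  (WAW R6: wait I1 write@5)
[I4] 7/12/20/21  (RAW R1: wait I2 write@11)
[I5] 10/12/13/14  (struct: INT busy until I3 writes@9; RAW R1: wait I2 write@11)
[I6] 22/23/25/26  (WAW R7: wait I4 write@21)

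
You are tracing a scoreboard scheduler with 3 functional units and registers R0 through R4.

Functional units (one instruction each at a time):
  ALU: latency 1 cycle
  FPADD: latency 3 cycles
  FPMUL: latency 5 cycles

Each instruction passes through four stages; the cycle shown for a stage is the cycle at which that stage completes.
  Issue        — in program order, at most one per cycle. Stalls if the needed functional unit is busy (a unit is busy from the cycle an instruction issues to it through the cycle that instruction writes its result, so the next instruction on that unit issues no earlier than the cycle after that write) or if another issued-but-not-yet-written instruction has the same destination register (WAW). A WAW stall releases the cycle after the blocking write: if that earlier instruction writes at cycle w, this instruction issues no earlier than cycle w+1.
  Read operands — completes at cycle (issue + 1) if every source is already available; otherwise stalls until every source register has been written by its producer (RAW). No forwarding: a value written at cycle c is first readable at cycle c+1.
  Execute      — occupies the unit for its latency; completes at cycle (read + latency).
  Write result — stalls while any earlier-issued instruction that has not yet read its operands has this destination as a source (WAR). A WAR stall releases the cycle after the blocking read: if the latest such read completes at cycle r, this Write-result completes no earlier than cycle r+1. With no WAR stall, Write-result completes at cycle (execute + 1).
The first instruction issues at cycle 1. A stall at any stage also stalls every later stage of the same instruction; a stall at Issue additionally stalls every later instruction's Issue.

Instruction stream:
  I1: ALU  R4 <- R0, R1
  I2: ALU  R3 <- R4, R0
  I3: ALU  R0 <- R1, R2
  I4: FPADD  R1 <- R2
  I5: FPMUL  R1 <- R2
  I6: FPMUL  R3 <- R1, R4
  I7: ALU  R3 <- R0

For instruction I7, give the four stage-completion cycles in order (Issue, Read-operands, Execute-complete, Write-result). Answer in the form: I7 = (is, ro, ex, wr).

I7 = (32, 33, 34, 35)

  I1 | 1 | 2 | 3 | 4
  I2 | 5 | 6 | 7 | 8   struct: ALU busy until I1 writes@4
  I3 | 9 | 10 | 11 | 12   struct: ALU busy until I2 writes@8
  I4 | 10 | 11 | 14 | 15
  I5 | 16 | 17 | 22 | 23   WAW R1: wait I4 write@15
  I6 | 24 | 25 | 30 | 31   struct: FPMUL busy until I5 writes@23
  I7 | 32 | 33 | 34 | 35   WAW R3: wait I6 write@31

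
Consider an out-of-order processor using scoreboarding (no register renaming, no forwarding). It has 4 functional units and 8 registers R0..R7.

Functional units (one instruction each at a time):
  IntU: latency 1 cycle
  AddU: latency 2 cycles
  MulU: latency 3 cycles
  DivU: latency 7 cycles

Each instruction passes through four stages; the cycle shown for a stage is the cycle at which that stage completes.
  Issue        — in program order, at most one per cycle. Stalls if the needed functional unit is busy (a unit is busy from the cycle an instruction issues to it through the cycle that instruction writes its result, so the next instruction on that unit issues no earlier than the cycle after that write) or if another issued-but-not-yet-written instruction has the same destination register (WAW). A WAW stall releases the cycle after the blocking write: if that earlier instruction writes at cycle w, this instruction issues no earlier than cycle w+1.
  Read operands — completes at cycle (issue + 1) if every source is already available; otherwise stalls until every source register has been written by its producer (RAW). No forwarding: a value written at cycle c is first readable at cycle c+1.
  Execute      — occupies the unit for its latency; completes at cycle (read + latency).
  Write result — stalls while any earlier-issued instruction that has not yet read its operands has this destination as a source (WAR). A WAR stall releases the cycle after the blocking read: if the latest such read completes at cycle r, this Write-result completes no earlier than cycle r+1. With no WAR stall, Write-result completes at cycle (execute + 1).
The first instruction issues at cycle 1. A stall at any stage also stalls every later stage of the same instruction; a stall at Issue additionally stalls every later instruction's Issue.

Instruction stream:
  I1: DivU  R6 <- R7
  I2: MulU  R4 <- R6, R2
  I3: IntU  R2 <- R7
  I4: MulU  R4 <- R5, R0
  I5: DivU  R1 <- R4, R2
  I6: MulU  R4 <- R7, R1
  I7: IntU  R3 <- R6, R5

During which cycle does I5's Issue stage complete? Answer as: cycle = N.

cycle = 17

t=1  I1→DivU
t=2  I1 RO · I2→MulU
t=3  I3→IntU
t=4  I3 RO
t=5  I3 EX
t=9  I1 EX
t=10  I1 WR R6
t=11  I2 RO
t=12  I3 WR R2
t=14  I2 EX
t=15  I2 WR R4
t=16  I4→MulU
t=17  I4 RO · I5→DivU
t=20  I4 EX
t=21  I4 WR R4
t=22  I5 RO · I6→MulU
t=23  I7→IntU
t=24  I7 RO
t=25  I7 EX
t=26  I7 WR R3
t=29  I5 EX
t=30  I5 WR R1
t=31  I6 RO
t=34  I6 EX
t=35  I6 WR R4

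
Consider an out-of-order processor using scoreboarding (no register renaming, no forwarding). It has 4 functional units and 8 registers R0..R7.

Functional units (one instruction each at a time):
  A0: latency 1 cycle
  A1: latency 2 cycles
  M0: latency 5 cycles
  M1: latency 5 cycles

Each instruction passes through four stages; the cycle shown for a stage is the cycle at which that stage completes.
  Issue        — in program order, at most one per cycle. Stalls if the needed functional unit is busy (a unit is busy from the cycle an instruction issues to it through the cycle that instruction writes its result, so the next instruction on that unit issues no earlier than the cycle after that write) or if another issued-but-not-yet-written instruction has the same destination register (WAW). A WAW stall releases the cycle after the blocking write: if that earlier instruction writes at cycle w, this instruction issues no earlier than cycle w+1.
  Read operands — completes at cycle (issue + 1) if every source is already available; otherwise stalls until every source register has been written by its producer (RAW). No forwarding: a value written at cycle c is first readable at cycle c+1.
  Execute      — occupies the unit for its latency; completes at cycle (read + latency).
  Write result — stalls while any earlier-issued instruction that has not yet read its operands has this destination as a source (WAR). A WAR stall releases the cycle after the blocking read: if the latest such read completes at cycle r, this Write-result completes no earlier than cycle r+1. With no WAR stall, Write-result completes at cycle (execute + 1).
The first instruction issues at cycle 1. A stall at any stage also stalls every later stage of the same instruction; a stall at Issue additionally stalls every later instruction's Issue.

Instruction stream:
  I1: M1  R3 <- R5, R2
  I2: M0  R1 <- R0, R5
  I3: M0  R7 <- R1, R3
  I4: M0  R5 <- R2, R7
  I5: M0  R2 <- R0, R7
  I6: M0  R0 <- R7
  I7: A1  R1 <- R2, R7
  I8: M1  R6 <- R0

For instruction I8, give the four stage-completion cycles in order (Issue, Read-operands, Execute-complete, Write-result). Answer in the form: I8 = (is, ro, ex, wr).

I8 = (36, 42, 47, 48)

[I1] 1/2/7/8
[I2] 2/3/8/9
[I3] 10/11/16/17  (struct: M0 busy until I2 writes@9)
[I4] 18/19/24/25  (struct: M0 busy until I3 writes@17)
[I5] 26/27/32/33  (struct: M0 busy until I4 writes@25)
[I6] 34/35/40/41  (struct: M0 busy until I5 writes@33)
[I7] 35/36/38/39
[I8] 36/42/47/48  (RAW R0: wait I6 write@41)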